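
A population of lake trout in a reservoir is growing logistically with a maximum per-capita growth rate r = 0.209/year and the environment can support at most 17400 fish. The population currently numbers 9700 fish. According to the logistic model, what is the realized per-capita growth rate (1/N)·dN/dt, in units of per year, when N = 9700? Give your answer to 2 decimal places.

0.09 per year

(1/N)·dN/dt = r(1 − N/K) = 0.209 × (1 − 9700/17400).
= 0.209 × 0.44253 = 0.092489.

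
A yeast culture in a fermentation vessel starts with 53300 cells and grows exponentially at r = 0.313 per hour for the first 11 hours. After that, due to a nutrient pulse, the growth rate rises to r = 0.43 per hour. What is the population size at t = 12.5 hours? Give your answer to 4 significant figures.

3178000 cells

Phase 1: N(11) = 53300·e^(0.313×11) = 53300·e^3.443 = 1.667259×10^6.
Phase 2 runs for 12.5 − 11 = 1.5 hours at r = 0.43.
N(12.5) = 1.667259×10^6·e^(0.43×1.5) = 1.667259×10^6·e^0.645 = 3.177774×10^6.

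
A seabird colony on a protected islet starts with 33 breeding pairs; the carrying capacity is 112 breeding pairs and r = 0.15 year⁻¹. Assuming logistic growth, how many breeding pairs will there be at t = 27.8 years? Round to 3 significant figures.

108 breeding pairs

A = (K − N₀)/N₀ = (112 − 33)/33 = 2.3939.
N(t) = K/(1 + A·e^(−rt)) = 112/(1 + 2.3939×e^(−0.15×27.8)).
e^(−4.17) = 0.015452; denominator = 1 + 2.3939×0.015452 = 1.037.
N = 112/1.037 = 108.005.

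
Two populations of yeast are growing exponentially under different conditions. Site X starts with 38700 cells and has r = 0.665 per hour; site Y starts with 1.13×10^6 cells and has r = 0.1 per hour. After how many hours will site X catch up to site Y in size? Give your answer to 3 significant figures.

5.97 hours

Set 38700·e^(0.665t) = 1.13×10^6·e^(0.1t).
e^((0.665 − 0.1)t) = 1.13×10^6/38700 → e^(0.565·t) = 29.199.
0.565·t = ln(29.199) = 3.3741, so t = 3.3741/0.565 = 5.9719.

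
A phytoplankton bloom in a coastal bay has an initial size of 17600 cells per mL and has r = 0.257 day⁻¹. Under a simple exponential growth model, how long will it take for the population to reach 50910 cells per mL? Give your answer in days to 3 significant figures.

4.13 days

Set N₀·e^(rt) = 50910: e^(0.257·t) = 50910/17600 = 2.8926.
0.257·t = ln(2.8926) = 1.0622, so t = 1.0622/0.257 = 4.1329.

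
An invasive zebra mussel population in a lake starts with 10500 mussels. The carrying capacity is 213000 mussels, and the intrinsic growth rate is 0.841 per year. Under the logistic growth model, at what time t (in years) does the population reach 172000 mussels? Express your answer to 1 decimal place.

5.2 years

A = (K − N₀)/N₀ = (213000 − 10500)/10500 = 19.286.
Solve 213000/(1 + 19.286·e^(−0.841t)) = 172000: 1 + 19.286·e^(−0.841t) = 1.2384, so e^(−0.841t) = 0.01236.
−0.841·t = ln(0.01236) = -4.3933, so t = 4.3933/0.841 = 5.2239.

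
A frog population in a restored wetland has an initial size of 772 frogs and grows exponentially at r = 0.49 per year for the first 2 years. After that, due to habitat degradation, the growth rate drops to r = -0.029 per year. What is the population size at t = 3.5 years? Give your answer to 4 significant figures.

1969 frogs

Phase 1: N(2) = 772·e^(0.49×2) = 772·e^0.98 = 2056.96.
Phase 2 runs for 3.5 − 2 = 1.5 years at r = -0.029.
N(3.5) = 2056.96·e^(-0.029×1.5) = 2056.96·e^-0.0435 = 1969.4.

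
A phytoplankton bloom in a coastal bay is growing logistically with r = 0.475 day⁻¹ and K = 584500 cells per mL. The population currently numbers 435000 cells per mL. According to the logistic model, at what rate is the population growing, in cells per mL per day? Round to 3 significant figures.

52800 cells per mL per day

dN/dt = rN(1 − N/K) = 0.475 × 435000 × (1 − 435000/584500).
1 − 435000/584500 = 0.25577; dN/dt = 0.475 × 435000 × 0.25577 = 52849.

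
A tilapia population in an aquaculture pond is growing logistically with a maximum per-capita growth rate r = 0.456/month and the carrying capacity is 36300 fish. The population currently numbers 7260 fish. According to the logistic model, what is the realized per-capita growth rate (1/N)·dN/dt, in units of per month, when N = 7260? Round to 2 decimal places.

0.36 per month

(1/N)·dN/dt = r(1 − N/K) = 0.456 × (1 − 7260/36300).
= 0.456 × 0.8 = 0.3648.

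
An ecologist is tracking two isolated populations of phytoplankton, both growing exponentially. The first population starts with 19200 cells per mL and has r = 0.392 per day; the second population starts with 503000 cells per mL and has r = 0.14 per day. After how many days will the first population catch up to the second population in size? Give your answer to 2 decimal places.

Set 19200·e^(0.392t) = 503000·e^(0.14t).
e^((0.392 − 0.14)t) = 503000/19200 → e^(0.252·t) = 26.198.
0.252·t = ln(26.198) = 3.2657, so t = 3.2657/0.252 = 12.959.

12.96 days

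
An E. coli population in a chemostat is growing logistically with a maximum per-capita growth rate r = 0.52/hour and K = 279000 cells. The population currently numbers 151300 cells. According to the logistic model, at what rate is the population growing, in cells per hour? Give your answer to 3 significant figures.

36000 cells per hour

dN/dt = rN(1 − N/K) = 0.52 × 151300 × (1 − 151300/279000).
1 − 151300/279000 = 0.45771; dN/dt = 0.52 × 151300 × 0.45771 = 36010.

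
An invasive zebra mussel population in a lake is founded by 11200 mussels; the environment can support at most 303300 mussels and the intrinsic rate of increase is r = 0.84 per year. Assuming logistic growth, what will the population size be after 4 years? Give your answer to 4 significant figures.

159100 mussels

A = (K − N₀)/N₀ = (303300 − 11200)/11200 = 26.08.
N(t) = K/(1 + A·e^(−rt)) = 303300/(1 + 26.08×e^(−0.84×4)).
e^(−3.36) = 0.034735; denominator = 1 + 26.08×0.034735 = 1.9059.
N = 303300/1.9059 = 159137.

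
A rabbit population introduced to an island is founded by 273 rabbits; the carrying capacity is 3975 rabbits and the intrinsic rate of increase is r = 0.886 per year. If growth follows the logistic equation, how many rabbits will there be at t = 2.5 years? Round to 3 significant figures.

A = (K − N₀)/N₀ = (3975 − 273)/273 = 13.56.
N(t) = K/(1 + A·e^(−rt)) = 3975/(1 + 13.56×e^(−0.886×2.5)).
e^(−2.215) = 0.10915; denominator = 1 + 13.56×0.10915 = 2.4802.
N = 3975/2.4802 = 1602.71.

1600 rabbits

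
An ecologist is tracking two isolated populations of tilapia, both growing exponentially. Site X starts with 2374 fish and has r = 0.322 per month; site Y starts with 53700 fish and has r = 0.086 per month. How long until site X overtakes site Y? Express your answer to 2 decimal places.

Set 2374·e^(0.322t) = 53700·e^(0.086t).
e^((0.322 − 0.086)t) = 53700/2374 → e^(0.236·t) = 22.62.
0.236·t = ln(22.62) = 3.1188, so t = 3.1188/0.236 = 13.215.

13.22 months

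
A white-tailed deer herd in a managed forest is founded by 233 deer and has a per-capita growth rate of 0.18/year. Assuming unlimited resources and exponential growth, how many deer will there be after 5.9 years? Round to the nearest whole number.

N(t) = N₀·e^(rt) = 233 × e^(0.18×5.9) = 233 × e^1.062.
e^1.062 ≈ 2.8921, so N ≈ 233 × 2.8921 = 673.871.

674 deer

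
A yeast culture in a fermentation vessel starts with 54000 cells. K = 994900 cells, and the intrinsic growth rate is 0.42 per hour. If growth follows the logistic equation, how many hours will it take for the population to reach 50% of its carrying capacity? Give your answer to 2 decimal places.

6.80 hours

A = (K − N₀)/N₀ = (994900 − 54000)/54000 = 17.424.
Solve 994900/(1 + 17.424·e^(−0.42t)) = 497450: 1 + 17.424·e^(−0.42t) = 2, so e^(−0.42t) = 0.0573919.
−0.42·t = ln(0.0573919) = -2.8579, so t = 2.8579/0.42 = 6.8044.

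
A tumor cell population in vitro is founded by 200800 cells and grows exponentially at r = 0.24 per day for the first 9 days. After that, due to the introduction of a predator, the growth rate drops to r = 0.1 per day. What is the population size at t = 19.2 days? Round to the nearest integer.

Phase 1: N(9) = 200800·e^(0.24×9) = 200800·e^2.16 = 1.741164×10^6.
Phase 2 runs for 19.2 − 9 = 10.2 days at r = 0.1.
N(19.2) = 1.741164×10^6·e^(0.1×10.2) = 1.741164×10^6·e^1.02 = 4.828588×10^6.

4828588 cells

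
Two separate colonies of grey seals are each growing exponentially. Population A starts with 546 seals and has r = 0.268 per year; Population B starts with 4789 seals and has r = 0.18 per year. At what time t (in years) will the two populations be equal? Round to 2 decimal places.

24.68 years

Set 546·e^(0.268t) = 4789·e^(0.18t).
e^((0.268 − 0.18)t) = 4789/546 → e^(0.088·t) = 8.7711.
0.088·t = ln(8.7711) = 2.1715, so t = 2.1715/0.088 = 24.676.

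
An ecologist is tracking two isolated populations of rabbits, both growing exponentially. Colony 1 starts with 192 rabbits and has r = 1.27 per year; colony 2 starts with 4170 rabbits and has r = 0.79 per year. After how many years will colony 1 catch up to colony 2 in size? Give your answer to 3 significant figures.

Set 192·e^(1.27t) = 4170·e^(0.79t).
e^((1.27 − 0.79)t) = 4170/192 → e^(0.48·t) = 21.719.
0.48·t = ln(21.719) = 3.0782, so t = 3.0782/0.48 = 6.4129.

6.41 years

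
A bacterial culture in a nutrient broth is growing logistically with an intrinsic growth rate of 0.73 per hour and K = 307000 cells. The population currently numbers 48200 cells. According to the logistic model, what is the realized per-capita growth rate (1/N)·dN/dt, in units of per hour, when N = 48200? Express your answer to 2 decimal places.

0.62 per hour

(1/N)·dN/dt = r(1 − N/K) = 0.73 × (1 − 48200/307000).
= 0.73 × 0.843 = 0.61539.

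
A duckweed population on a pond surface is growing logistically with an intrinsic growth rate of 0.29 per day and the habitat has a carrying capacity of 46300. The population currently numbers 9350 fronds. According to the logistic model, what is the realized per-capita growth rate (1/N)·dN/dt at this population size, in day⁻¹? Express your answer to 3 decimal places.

(1/N)·dN/dt = r(1 − N/K) = 0.29 × (1 − 9350/46300).
= 0.29 × 0.79806 = 0.23144.

0.231 per day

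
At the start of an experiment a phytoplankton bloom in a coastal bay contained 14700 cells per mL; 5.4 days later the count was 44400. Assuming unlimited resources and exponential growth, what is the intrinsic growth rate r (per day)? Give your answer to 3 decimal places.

0.205 per day

From N(t) = N₀·e^(rt): e^(r·5.4) = 44400/14700 = 3.0204.
r·5.4 = ln(3.0204) = 1.1054, so r = 1.1054/5.4 = 0.2047.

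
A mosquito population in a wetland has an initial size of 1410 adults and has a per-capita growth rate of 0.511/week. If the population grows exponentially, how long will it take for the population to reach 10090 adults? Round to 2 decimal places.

Set N₀·e^(rt) = 10090: e^(0.511·t) = 10090/1410 = 7.156.
0.511·t = ln(7.156) = 1.968, so t = 1.968/0.511 = 3.8512.

3.85 weeks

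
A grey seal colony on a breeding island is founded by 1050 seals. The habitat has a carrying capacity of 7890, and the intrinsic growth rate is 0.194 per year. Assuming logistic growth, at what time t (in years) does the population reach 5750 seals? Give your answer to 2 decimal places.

14.75 years

A = (K − N₀)/N₀ = (7890 − 1050)/1050 = 6.5143.
Solve 7890/(1 + 6.5143·e^(−0.194t)) = 5750: 1 + 6.5143·e^(−0.194t) = 1.3722, so e^(−0.194t) = 0.057132.
−0.194·t = ln(0.057132) = -2.8624, so t = 2.8624/0.194 = 14.755.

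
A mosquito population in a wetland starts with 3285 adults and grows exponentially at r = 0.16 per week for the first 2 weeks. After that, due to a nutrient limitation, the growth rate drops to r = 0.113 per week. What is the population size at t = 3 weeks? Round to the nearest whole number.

Phase 1: N(2) = 3285·e^(0.16×2) = 3285·e^0.32 = 4523.86.
Phase 2 runs for 3 − 2 = 1 weeks at r = 0.113.
N(3) = 4523.86·e^(0.113×1) = 4523.86·e^0.113 = 5065.06.

5065 adults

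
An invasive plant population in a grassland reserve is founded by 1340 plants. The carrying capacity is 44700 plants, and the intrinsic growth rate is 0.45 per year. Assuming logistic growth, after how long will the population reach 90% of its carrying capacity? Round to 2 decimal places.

A = (K − N₀)/N₀ = (44700 − 1340)/1340 = 32.358.
Solve 44700/(1 + 32.358·e^(−0.45t)) = 40230: 1 + 32.358·e^(−0.45t) = 1.1111, so e^(−0.45t) = 0.00343378.
−0.45·t = ln(0.00343378) = -5.6741, so t = 5.6741/0.45 = 12.609.

12.61 years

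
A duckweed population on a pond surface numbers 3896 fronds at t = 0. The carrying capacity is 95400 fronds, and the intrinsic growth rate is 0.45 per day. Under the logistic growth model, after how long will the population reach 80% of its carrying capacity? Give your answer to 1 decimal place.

10.1 days

A = (K − N₀)/N₀ = (95400 − 3896)/3896 = 23.487.
Solve 95400/(1 + 23.487·e^(−0.45t)) = 76320: 1 + 23.487·e^(−0.45t) = 1.25, so e^(−0.45t) = 0.0106443.
−0.45·t = ln(0.0106443) = -4.5427, so t = 4.5427/0.45 = 10.095.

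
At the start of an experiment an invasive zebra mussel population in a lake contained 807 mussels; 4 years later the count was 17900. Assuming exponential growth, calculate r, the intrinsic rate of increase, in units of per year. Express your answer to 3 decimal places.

0.775 per year

From N(t) = N₀·e^(rt): e^(r·4) = 17900/807 = 22.181.
r·4 = ln(22.181) = 3.0992, so r = 3.0992/4 = 0.77481.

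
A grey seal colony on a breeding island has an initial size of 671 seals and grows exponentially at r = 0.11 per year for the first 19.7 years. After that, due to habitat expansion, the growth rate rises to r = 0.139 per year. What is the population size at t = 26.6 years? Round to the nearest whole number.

15289 seals

Phase 1: N(19.7) = 671·e^(0.11×19.7) = 671·e^2.167 = 5859.2.
Phase 2 runs for 26.6 − 19.7 = 6.9 years at r = 0.139.
N(26.6) = 5859.2·e^(0.139×6.9) = 5859.2·e^0.9591 = 15288.7.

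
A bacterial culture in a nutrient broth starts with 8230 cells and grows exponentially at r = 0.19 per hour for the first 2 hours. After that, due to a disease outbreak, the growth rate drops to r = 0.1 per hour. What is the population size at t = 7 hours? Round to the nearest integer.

19842 cells

Phase 1: N(2) = 8230·e^(0.19×2) = 8230·e^0.38 = 12034.6.
Phase 2 runs for 7 − 2 = 5 hours at r = 0.1.
N(7) = 12034.6·e^(0.1×5) = 12034.6·e^0.5 = 19841.7.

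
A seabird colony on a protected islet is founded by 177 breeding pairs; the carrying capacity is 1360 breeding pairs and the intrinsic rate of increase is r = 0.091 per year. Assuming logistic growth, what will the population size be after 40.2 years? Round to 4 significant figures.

A = (K − N₀)/N₀ = (1360 − 177)/177 = 6.6836.
N(t) = K/(1 + A·e^(−rt)) = 1360/(1 + 6.6836×e^(−0.091×40.2)).
e^(−3.658) = 0.025779; denominator = 1 + 6.6836×0.025779 = 1.1723.
N = 1360/1.1723 = 1160.12.

1160 breeding pairs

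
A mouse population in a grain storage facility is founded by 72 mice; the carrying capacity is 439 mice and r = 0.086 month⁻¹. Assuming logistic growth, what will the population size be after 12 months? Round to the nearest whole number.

A = (K − N₀)/N₀ = (439 − 72)/72 = 5.0972.
N(t) = K/(1 + A·e^(−rt)) = 439/(1 + 5.0972×e^(−0.086×12)).
e^(−1.032) = 0.35629; denominator = 1 + 5.0972×0.35629 = 2.8161.
N = 439/2.8161 = 155.889.

156 mice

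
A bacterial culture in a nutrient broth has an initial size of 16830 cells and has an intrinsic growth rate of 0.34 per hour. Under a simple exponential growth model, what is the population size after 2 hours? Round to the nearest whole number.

N(t) = N₀·e^(rt) = 16830 × e^(0.34×2) = 16830 × e^0.68.
e^0.68 ≈ 1.9739, so N ≈ 16830 × 1.9739 = 33220.4.

33220 cells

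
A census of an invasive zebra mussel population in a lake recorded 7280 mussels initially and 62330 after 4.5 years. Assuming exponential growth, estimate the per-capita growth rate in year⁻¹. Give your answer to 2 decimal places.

0.48 per year

From N(t) = N₀·e^(rt): e^(r·4.5) = 62330/7280 = 8.5618.
r·4.5 = ln(8.5618) = 2.1473, so r = 2.1473/4.5 = 0.47718.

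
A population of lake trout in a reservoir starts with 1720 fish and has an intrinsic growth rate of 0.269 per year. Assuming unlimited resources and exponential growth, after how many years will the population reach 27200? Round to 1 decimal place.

Set N₀·e^(rt) = 27200: e^(0.269·t) = 27200/1720 = 15.814.
0.269·t = ln(15.814) = 2.7609, so t = 2.7609/0.269 = 10.264.

10.3 years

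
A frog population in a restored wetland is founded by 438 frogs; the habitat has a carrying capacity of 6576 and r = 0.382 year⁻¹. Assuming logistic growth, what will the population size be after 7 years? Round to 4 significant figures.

A = (K − N₀)/N₀ = (6576 − 438)/438 = 14.014.
N(t) = K/(1 + A·e^(−rt)) = 6576/(1 + 14.014×e^(−0.382×7)).
e^(−2.674) = 0.068976; denominator = 1 + 14.014×0.068976 = 1.9666.
N = 6576/1.9666 = 3343.83.

3344 frogs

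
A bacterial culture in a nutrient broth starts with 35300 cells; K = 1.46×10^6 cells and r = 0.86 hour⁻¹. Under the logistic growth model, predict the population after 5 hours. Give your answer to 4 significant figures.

A = (K − N₀)/N₀ = (1.46×10^6 − 35300)/35300 = 40.36.
N(t) = K/(1 + A·e^(−rt)) = 1.46×10^6/(1 + 40.36×e^(−0.86×5)).
e^(−4.3) = 0.013569; denominator = 1 + 40.36×0.013569 = 1.5476.
N = 1.46×10^6/1.5476 = 943382.

943400 cells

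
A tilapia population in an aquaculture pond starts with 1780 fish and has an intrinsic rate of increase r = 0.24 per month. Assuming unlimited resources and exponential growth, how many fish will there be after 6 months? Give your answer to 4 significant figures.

7513 fish

N(t) = N₀·e^(rt) = 1780 × e^(0.24×6) = 1780 × e^1.44.
e^1.44 ≈ 4.2207, so N ≈ 1780 × 4.2207 = 7512.84.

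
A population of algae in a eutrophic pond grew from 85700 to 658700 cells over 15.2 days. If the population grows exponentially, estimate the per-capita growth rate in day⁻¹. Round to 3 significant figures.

From N(t) = N₀·e^(rt): e^(r·15.2) = 658700/85700 = 7.6861.
r·15.2 = ln(7.6861) = 2.0394, so r = 2.0394/15.2 = 0.13417.

0.134 per day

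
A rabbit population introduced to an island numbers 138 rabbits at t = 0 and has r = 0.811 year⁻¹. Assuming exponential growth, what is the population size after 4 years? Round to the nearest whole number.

3538 rabbits

N(t) = N₀·e^(rt) = 138 × e^(0.811×4) = 138 × e^3.244.
e^3.244 ≈ 25.636, so N ≈ 138 × 25.636 = 3537.78.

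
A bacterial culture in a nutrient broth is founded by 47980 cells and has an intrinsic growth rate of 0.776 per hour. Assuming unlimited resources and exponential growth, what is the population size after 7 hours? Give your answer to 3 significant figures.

11000000 cells

N(t) = N₀·e^(rt) = 47980 × e^(0.776×7) = 47980 × e^5.432.
e^5.432 ≈ 228.61, so N ≈ 47980 × 228.61 = 1.096852×10^7.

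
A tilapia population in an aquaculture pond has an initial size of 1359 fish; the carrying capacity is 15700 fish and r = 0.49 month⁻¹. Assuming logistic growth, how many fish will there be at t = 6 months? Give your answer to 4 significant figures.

10080 fish

A = (K − N₀)/N₀ = (15700 − 1359)/1359 = 10.553.
N(t) = K/(1 + A·e^(−rt)) = 15700/(1 + 10.553×e^(−0.49×6)).
e^(−2.94) = 0.052866; denominator = 1 + 10.553×0.052866 = 1.5579.
N = 15700/1.5579 = 10077.9.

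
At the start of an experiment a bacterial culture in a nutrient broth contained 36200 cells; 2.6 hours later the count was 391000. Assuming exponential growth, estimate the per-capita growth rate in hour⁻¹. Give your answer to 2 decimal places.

0.92 per hour

From N(t) = N₀·e^(rt): e^(r·2.6) = 391000/36200 = 10.801.
r·2.6 = ln(10.801) = 2.3796, so r = 2.3796/2.6 = 0.91525.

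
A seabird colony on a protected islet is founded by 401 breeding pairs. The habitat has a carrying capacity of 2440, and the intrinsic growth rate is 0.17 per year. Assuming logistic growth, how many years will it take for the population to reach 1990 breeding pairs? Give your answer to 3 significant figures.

A = (K − N₀)/N₀ = (2440 − 401)/401 = 5.0848.
Solve 2440/(1 + 5.0848·e^(−0.17t)) = 1990: 1 + 5.0848·e^(−0.17t) = 1.2261, so e^(−0.17t) = 0.044472.
−0.17·t = ln(0.044472) = -3.1129, so t = 3.1129/0.17 = 18.311.

18.3 years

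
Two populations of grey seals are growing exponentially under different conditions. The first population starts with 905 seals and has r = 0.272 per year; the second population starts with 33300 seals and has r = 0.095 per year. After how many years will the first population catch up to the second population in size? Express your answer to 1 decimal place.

Set 905·e^(0.272t) = 33300·e^(0.095t).
e^((0.272 − 0.095)t) = 33300/905 → e^(0.177·t) = 36.796.
0.177·t = ln(36.796) = 3.6054, so t = 3.6054/0.177 = 20.369.

20.4 years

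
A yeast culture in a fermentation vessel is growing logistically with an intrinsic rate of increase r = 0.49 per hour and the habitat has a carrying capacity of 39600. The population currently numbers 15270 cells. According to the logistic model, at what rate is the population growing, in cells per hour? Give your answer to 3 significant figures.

4600 cells per hour

dN/dt = rN(1 − N/K) = 0.49 × 15270 × (1 − 15270/39600).
1 − 15270/39600 = 0.61439; dN/dt = 0.49 × 15270 × 0.61439 = 4597.1.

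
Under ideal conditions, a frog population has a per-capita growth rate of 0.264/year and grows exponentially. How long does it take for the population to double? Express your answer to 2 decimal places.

2.63 years

Doubling time t_d = ln(2)/r = 0.6931/0.264 = 2.6256.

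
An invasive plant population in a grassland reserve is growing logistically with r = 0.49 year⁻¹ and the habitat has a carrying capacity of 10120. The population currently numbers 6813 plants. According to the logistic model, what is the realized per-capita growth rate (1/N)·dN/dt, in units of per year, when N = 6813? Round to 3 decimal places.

0.160 per year

(1/N)·dN/dt = r(1 − N/K) = 0.49 × (1 − 6813/10120).
= 0.49 × 0.32678 = 0.16012.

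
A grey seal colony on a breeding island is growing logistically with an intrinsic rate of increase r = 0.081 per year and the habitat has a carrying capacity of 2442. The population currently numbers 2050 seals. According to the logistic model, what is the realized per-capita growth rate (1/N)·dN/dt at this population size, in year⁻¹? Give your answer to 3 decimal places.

(1/N)·dN/dt = r(1 − N/K) = 0.081 × (1 − 2050/2442).
= 0.081 × 0.16052 = 0.013002.

0.013 per year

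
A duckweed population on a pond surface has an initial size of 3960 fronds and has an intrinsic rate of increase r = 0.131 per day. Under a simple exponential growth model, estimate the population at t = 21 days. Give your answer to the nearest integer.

62007 fronds

N(t) = N₀·e^(rt) = 3960 × e^(0.131×21) = 3960 × e^2.751.
e^2.751 ≈ 15.658, so N ≈ 3960 × 15.658 = 62006.8.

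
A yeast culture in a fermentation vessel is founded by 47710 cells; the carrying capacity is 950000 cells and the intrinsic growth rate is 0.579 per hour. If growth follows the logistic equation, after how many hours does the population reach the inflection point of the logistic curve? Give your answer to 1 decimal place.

5.1 hours

Logistic growth is fastest at N = K/2 = 475000.
A = (K − N₀)/N₀ = 18.912. Set K/(1 + A·e^(−rt)) = K/2 → A·e^(−rt) = 1.
e^(−0.579t) = 1/18.912 = 0.0528766, so t = ln(18.912)/0.579 = 2.9398/0.579 = 5.0774.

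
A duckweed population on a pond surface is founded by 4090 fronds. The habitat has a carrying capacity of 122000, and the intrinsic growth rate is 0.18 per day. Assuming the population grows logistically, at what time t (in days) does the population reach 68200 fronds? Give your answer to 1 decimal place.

A = (K − N₀)/N₀ = (122000 − 4090)/4090 = 28.829.
Solve 122000/(1 + 28.829·e^(−0.18t)) = 68200: 1 + 28.829·e^(−0.18t) = 1.7889, so e^(−0.18t) = 0.0273634.
−0.18·t = ln(0.0273634) = -3.5985, so t = 3.5985/0.18 = 19.992.

20.0 days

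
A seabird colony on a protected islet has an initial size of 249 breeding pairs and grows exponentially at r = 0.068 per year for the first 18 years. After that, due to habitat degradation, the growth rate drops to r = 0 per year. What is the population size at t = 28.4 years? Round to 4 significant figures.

846.8 breeding pairs

Phase 1: N(18) = 249·e^(0.068×18) = 249·e^1.224 = 846.79.
Phase 2 runs for 28.4 − 18 = 10.4 years at r = 0.
N(28.4) = 846.79·e^(0×10.4) = 846.79·e^-0 = 846.79.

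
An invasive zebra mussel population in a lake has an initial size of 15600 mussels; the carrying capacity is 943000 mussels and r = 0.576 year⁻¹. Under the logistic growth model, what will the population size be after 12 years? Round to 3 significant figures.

A = (K − N₀)/N₀ = (943000 − 15600)/15600 = 59.449.
N(t) = K/(1 + A·e^(−rt)) = 943000/(1 + 59.449×e^(−0.576×12)).
e^(−6.912) = 0.00099576; denominator = 1 + 59.449×0.00099576 = 1.0592.
N = 943000/1.0592 = 890297.

890000 mussels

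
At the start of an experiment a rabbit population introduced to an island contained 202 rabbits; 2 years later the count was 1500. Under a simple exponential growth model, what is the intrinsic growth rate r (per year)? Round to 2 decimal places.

1.00 per year

From N(t) = N₀·e^(rt): e^(r·2) = 1500/202 = 7.4257.
r·2 = ln(7.4257) = 2.005, so r = 2.005/2 = 1.0025.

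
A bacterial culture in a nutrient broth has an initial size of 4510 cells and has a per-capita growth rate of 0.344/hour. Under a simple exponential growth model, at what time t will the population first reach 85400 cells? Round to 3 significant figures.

Set N₀·e^(rt) = 85400: e^(0.344·t) = 85400/4510 = 18.936.
0.344·t = ln(18.936) = 2.941, so t = 2.941/0.344 = 8.5496.

8.55 hours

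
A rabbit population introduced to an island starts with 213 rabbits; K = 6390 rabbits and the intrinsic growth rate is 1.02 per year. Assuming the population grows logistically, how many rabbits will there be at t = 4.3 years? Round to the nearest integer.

4695 rabbits

A = (K − N₀)/N₀ = (6390 − 213)/213 = 29.
N(t) = K/(1 + A·e^(−rt)) = 6390/(1 + 29×e^(−1.02×4.3)).
e^(−4.386) = 0.01245; denominator = 1 + 29×0.01245 = 1.3611.
N = 6390/1.3611 = 4694.86.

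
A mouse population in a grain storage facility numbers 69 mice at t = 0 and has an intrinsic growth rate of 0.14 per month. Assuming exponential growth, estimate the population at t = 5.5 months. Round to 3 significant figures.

N(t) = N₀·e^(rt) = 69 × e^(0.14×5.5) = 69 × e^0.77.
e^0.77 ≈ 2.1598, so N ≈ 69 × 2.1598 = 149.024.

149 mice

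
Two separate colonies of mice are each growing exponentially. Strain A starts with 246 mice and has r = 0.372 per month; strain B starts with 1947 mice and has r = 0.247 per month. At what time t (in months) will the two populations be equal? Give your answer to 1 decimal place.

16.5 months

Set 246·e^(0.372t) = 1947·e^(0.247t).
e^((0.372 − 0.247)t) = 1947/246 → e^(0.125·t) = 7.9146.
0.125·t = ln(7.9146) = 2.0687, so t = 2.0687/0.125 = 16.55.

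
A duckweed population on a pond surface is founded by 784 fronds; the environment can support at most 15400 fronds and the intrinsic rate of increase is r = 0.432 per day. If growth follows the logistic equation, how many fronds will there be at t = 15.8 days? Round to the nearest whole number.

A = (K − N₀)/N₀ = (15400 − 784)/784 = 18.643.
N(t) = K/(1 + A·e^(−rt)) = 15400/(1 + 18.643×e^(−0.432×15.8)).
e^(−6.826) = 0.0010856; denominator = 1 + 18.643×0.0010856 = 1.0202.
N = 15400/1.0202 = 15094.5.

15095 fronds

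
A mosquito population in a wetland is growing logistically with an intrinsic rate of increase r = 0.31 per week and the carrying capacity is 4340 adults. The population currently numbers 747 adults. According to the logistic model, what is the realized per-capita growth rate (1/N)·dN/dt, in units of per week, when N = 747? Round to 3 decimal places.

(1/N)·dN/dt = r(1 − N/K) = 0.31 × (1 − 747/4340).
= 0.31 × 0.82788 = 0.25664.

0.257 per week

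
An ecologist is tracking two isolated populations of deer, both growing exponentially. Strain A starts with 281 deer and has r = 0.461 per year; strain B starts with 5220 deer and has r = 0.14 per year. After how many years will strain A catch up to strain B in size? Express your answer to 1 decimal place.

Set 281·e^(0.461t) = 5220·e^(0.14t).
e^((0.461 − 0.14)t) = 5220/281 → e^(0.321·t) = 18.577.
0.321·t = ln(18.577) = 2.9219, so t = 2.9219/0.321 = 9.1025.

9.1 years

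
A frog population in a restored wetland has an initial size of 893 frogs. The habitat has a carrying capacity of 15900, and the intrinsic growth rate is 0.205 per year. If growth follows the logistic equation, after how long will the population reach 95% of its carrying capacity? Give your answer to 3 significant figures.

28.1 years

A = (K − N₀)/N₀ = (15900 − 893)/893 = 16.805.
Solve 15900/(1 + 16.805·e^(−0.205t)) = 15105: 1 + 16.805·e^(−0.205t) = 1.0526, so e^(−0.205t) = 0.00313187.
−0.205·t = ln(0.00313187) = -5.7661, so t = 5.7661/0.205 = 28.127.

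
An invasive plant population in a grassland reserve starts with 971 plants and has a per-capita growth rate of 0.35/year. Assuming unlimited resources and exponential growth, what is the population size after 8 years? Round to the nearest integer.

N(t) = N₀·e^(rt) = 971 × e^(0.35×8) = 971 × e^2.8.
e^2.8 ≈ 16.445, so N ≈ 971 × 16.445 = 15967.8.

15968 plants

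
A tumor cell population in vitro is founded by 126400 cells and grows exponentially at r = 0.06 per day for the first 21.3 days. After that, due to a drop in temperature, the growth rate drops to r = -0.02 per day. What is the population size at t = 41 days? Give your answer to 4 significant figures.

306000 cells

Phase 1: N(21.3) = 126400·e^(0.06×21.3) = 126400·e^1.278 = 453707.
Phase 2 runs for 41 − 21.3 = 19.7 days at r = -0.02.
N(41) = 453707·e^(-0.02×19.7) = 453707·e^-0.394 = 305959.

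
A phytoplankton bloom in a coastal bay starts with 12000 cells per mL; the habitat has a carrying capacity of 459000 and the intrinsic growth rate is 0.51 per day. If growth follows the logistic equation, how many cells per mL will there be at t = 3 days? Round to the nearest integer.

50629 cells per mL

A = (K − N₀)/N₀ = (459000 − 12000)/12000 = 37.25.
N(t) = K/(1 + A·e^(−rt)) = 459000/(1 + 37.25×e^(−0.51×3)).
e^(−1.53) = 0.21654; denominator = 1 + 37.25×0.21654 = 9.066.
N = 459000/9.066 = 50629.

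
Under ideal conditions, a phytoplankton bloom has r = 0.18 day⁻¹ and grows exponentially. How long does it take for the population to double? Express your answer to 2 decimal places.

Doubling time t_d = ln(2)/r = 0.6931/0.18 = 3.8508.

3.85 days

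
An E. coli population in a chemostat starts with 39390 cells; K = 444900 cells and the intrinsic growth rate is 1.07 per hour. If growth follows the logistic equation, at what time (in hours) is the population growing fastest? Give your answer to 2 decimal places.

Logistic growth is fastest at N = K/2 = 222450.
A = (K − N₀)/N₀ = 10.295. Set K/(1 + A·e^(−rt)) = K/2 → A·e^(−rt) = 1.
e^(−1.07t) = 1/10.295 = 0.0971369, so t = ln(10.295)/1.07 = 2.3316/1.07 = 2.1791.

2.18 hours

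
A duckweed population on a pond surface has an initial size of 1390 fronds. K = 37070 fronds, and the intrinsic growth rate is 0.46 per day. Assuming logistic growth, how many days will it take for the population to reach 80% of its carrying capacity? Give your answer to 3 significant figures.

10.1 days

A = (K − N₀)/N₀ = (37070 − 1390)/1390 = 25.669.
Solve 37070/(1 + 25.669·e^(−0.46t)) = 29656: 1 + 25.669·e^(−0.46t) = 1.25, so e^(−0.46t) = 0.00973935.
−0.46·t = ln(0.00973935) = -4.6316, so t = 4.6316/0.46 = 10.069.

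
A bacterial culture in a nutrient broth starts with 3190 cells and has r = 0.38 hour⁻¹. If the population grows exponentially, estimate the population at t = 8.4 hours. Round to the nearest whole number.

N(t) = N₀·e^(rt) = 3190 × e^(0.38×8.4) = 3190 × e^3.192.
e^3.192 ≈ 24.337, so N ≈ 3190 × 24.337 = 77635.2.

77635 cells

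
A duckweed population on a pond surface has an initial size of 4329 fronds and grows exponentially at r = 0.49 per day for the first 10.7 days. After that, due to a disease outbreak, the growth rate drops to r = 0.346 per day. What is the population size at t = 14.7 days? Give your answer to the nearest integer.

3269318 fronds

Phase 1: N(10.7) = 4329·e^(0.49×10.7) = 4329·e^5.243 = 819207.
Phase 2 runs for 14.7 − 10.7 = 4 days at r = 0.346.
N(14.7) = 819207·e^(0.346×4) = 819207·e^1.384 = 3.269318×10^6.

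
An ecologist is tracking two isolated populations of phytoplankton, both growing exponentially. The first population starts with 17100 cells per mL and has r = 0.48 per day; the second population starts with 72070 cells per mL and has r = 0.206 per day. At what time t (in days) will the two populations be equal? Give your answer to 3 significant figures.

5.25 days

Set 17100·e^(0.48t) = 72070·e^(0.206t).
e^((0.48 − 0.206)t) = 72070/17100 → e^(0.274·t) = 4.2146.
0.274·t = ln(4.2146) = 1.4386, so t = 1.4386/0.274 = 5.2502.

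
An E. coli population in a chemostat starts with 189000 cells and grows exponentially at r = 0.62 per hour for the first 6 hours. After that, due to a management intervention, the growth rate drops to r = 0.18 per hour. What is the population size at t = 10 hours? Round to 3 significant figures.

16000000 cells

Phase 1: N(6) = 189000·e^(0.62×6) = 189000·e^3.72 = 7.79897×10^6.
Phase 2 runs for 10 − 6 = 4 hours at r = 0.18.
N(10) = 7.79897×10^6·e^(0.18×4) = 7.79897×10^6·e^0.72 = 1.602246×10^7.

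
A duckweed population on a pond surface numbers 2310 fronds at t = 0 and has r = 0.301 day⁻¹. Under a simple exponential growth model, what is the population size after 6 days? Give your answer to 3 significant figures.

N(t) = N₀·e^(rt) = 2310 × e^(0.301×6) = 2310 × e^1.806.
e^1.806 ≈ 6.0861, so N ≈ 2310 × 6.0861 = 14058.8.

14100 fronds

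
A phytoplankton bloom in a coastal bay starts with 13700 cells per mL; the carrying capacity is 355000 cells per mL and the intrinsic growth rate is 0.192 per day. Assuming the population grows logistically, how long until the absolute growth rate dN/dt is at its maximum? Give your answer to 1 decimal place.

16.7 days

Logistic growth is fastest at N = K/2 = 177500.
A = (K − N₀)/N₀ = 24.912. Set K/(1 + A·e^(−rt)) = K/2 → A·e^(−rt) = 1.
e^(−0.192t) = 1/24.912 = 0.0401406, so t = ln(24.912)/0.192 = 3.2154/0.192 = 16.747.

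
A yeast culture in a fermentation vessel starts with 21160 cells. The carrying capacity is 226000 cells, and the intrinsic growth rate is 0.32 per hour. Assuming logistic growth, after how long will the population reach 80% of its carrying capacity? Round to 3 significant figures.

11.4 hours

A = (K − N₀)/N₀ = (226000 − 21160)/21160 = 9.6805.
Solve 226000/(1 + 9.6805·e^(−0.32t)) = 180800: 1 + 9.6805·e^(−0.32t) = 1.25, so e^(−0.32t) = 0.025825.
−0.32·t = ln(0.025825) = -3.6564, so t = 3.6564/0.32 = 11.426.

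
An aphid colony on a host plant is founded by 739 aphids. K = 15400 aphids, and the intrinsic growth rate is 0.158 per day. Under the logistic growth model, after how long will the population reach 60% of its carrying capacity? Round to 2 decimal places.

21.48 days

A = (K − N₀)/N₀ = (15400 − 739)/739 = 19.839.
Solve 15400/(1 + 19.839·e^(−0.158t)) = 9240: 1 + 19.839·e^(−0.158t) = 1.6667, so e^(−0.158t) = 0.0336039.
−0.158·t = ln(0.0336039) = -3.3931, so t = 3.3931/0.158 = 21.475.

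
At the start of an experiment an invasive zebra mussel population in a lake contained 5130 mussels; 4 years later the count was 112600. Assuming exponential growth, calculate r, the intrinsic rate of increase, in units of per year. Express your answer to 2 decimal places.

0.77 per year

From N(t) = N₀·e^(rt): e^(r·4) = 112600/5130 = 21.949.
r·4 = ln(21.949) = 3.0887, so r = 3.0887/4 = 0.77218.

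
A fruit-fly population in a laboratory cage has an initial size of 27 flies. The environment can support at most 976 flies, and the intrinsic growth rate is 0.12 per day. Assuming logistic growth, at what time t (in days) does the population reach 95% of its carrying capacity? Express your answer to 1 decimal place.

54.2 days

A = (K − N₀)/N₀ = (976 − 27)/27 = 35.148.
Solve 976/(1 + 35.148·e^(−0.12t)) = 927.2: 1 + 35.148·e^(−0.12t) = 1.0526, so e^(−0.12t) = 0.00149742.
−0.12·t = ln(0.00149742) = -6.504, so t = 6.504/0.12 = 54.2.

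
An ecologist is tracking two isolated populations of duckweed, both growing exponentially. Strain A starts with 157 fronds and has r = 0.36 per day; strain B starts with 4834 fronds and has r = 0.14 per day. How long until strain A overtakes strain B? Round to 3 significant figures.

15.6 days

Set 157·e^(0.36t) = 4834·e^(0.14t).
e^((0.36 − 0.14)t) = 4834/157 → e^(0.22·t) = 30.79.
0.22·t = ln(30.79) = 3.4272, so t = 3.4272/0.22 = 15.578.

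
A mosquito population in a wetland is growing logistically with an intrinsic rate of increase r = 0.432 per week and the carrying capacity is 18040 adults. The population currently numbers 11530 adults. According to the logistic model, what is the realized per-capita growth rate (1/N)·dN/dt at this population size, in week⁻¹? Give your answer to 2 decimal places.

(1/N)·dN/dt = r(1 − N/K) = 0.432 × (1 − 11530/18040).
= 0.432 × 0.36086 = 0.15589.

0.16 per week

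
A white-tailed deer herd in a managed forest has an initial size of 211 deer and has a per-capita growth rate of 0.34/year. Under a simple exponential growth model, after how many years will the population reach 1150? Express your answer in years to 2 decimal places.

4.99 years

Set N₀·e^(rt) = 1150: e^(0.34·t) = 1150/211 = 5.4502.
0.34·t = ln(5.4502) = 1.6957, so t = 1.6957/0.34 = 4.9872.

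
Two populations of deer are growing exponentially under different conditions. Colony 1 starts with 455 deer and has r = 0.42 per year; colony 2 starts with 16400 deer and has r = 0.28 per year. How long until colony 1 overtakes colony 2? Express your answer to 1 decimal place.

25.6 years

Set 455·e^(0.42t) = 16400·e^(0.28t).
e^((0.42 − 0.28)t) = 16400/455 → e^(0.14·t) = 36.044.
0.14·t = ln(36.044) = 3.5847, so t = 3.5847/0.14 = 25.605.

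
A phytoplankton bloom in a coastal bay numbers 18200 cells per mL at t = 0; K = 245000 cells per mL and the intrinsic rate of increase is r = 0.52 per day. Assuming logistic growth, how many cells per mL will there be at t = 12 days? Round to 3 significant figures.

239000 cells per mL

A = (K − N₀)/N₀ = (245000 − 18200)/18200 = 12.462.
N(t) = K/(1 + A·e^(−rt)) = 245000/(1 + 12.462×e^(−0.52×12)).
e^(−6.24) = 0.0019499; denominator = 1 + 12.462×0.0019499 = 1.0243.
N = 245000/1.0243 = 239188.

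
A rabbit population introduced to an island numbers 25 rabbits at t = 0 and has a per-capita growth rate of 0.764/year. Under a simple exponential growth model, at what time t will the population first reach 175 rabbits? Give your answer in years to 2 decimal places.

Set N₀·e^(rt) = 175: e^(0.764·t) = 175/25 = 7.
0.764·t = ln(7) = 1.9459, so t = 1.9459/0.764 = 2.547.

2.55 years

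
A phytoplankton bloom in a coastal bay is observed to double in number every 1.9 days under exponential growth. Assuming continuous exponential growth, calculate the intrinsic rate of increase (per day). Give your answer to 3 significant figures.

0.365 per day

r = ln(2)/t_d = 0.6931/1.9 = 0.36481.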